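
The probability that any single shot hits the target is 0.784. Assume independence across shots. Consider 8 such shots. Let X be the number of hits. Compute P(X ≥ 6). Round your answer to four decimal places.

X ~ Binomial(8, 0.784); P(X ≥ 6) = Σ C(8,k) p^k (1−p)^(8−k) over k:
  k=6: C(8,6)·0.784^6·0.216^2 = 0.303363
  k=7: C(8,7)·0.784^7·0.216^1 = 0.314598
  k=8: C(8,8)·0.784^8·0.216^0 = 0.142734
Total = 0.760695

0.7607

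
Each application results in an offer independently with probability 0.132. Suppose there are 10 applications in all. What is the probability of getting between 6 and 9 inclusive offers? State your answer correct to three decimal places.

0.001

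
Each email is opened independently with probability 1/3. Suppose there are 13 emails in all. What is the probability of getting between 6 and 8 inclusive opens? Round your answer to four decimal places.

0.2325

X ~ Binomial(13, 0.333333); P(6 ≤ X ≤ 8) = Σ C(13,k) p^k (1−p)^(13−k) over k:
  k=6: C(13,6)·0.333333^6·0.666667^7 = 0.137769
  k=7: C(13,7)·0.333333^7·0.666667^6 = 0.068884
  k=8: C(13,8)·0.333333^8·0.666667^5 = 0.025832
Total = 0.232485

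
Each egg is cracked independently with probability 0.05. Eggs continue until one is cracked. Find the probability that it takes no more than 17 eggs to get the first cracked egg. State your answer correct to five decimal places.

0.58188

Y = number of eggs to the first success; geometric, p = 0.05.
P(Y ≤ 17) = 1 − (1−p)^17 = 1 − 0.4181203 = 0.5818797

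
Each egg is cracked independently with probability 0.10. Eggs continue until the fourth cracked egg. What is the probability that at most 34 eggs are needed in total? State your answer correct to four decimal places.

0.4462

Finishing within 34 eggs ⇔ at least 4 successes in the first 34. With X ~ Binomial(34, 0.10), P(Y ≤ 34) = 1 − P(X ≤ 3).
  k=0: C(34,0)·0.10^0·0.90^34 = 0.027813
  k=1: C(34,1)·0.10^1·0.90^33 = 0.105071
  k=2: C(34,2)·0.10^2·0.90^32 = 0.192630
  k=3: C(34,3)·0.10^3·0.90^31 = 0.228302
1 − 0.553815 = 0.446185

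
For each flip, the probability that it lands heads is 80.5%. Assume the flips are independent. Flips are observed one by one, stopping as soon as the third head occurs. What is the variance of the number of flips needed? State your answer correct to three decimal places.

Y = total flips until the third success; negative binomial with r=3, p=0.805.
Var(Y) = r(1−p)/p² = 3·0.195 / 0.805² = 0.90274

0.903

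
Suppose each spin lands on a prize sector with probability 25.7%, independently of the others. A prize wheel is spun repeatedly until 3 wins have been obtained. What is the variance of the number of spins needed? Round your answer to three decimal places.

Y = total spins until the third success; negative binomial with r=3, p=0.257.
Var(Y) = r(1−p)/p² = 3·0.743 / 0.257² = 33.74767

33.748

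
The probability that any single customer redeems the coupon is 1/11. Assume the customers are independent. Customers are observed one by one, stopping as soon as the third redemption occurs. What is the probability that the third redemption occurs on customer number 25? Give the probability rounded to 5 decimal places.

0.02547

Y = trial on which the third success occurs; negative binomial, r=3, p=0.090909.
P(Y=25) = C(24,2) · p^3 · (1−p)^22
= 276 · 0.00075131 · 0.12285 = 0.0254737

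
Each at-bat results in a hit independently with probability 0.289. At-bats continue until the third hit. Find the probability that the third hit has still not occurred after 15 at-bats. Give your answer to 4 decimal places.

0.1466

Needing more than 15 at-bats ⇔ fewer than 3 successes in the first 15. With X ~ Binomial(15, 0.289), P(Y > 15) = P(X ≤ 2).
  k=0: C(15,0)·0.289^0·0.711^15 = 0.005999
  k=1: C(15,1)·0.289^1·0.711^14 = 0.036573
  k=2: C(15,2)·0.289^2·0.711^13 = 0.104061
P(X ≤ 2) = 0.146633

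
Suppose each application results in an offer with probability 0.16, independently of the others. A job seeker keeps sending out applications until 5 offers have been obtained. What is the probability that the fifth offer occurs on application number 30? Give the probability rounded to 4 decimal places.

0.0319

Y = trial on which the fifth success occurs; negative binomial, r=5, p=0.16.
P(Y=30) = C(29,4) · p^5 · (1−p)^25
= 23751 · 0.00010486 · 0.012793 = 0.031861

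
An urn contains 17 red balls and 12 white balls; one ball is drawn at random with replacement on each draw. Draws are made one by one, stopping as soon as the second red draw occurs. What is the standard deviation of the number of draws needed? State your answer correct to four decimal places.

1.5519

Y = total draws until the second success; negative binomial with r=2, p=0.586207.
SD(Y) = √[r(1−p)/p²] = √(2.408304) = 1.551871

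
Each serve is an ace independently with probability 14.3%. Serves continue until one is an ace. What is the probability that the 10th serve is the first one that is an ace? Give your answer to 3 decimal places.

Geometric (trials to first success), p = 0.143.
P(Y = 10) = (1−p)^9 · p = 0.24936 · 0.143 = 0.03566

0.036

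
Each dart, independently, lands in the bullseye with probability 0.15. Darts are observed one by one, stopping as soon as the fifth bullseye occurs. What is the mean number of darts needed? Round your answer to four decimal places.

33.3333

Y = total darts until the fifth success; negative binomial with r=5, p=0.15.
E[Y] = r / p = 5 / 0.15 = 33.333333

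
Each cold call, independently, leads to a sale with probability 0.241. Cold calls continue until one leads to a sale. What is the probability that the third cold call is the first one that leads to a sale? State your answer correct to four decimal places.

Geometric (trials to first success), p = 0.241.
P(Y = 3) = (1−p)^2 · p = 0.57608 · 0.241 = 0.138836

0.1388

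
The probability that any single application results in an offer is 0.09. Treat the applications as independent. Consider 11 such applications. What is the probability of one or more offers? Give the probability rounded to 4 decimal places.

P(at least one) = 1 − P(none) = 1 − (1 − 0.09)^11
= 1 − 0.354369 = 0.645631

0.6456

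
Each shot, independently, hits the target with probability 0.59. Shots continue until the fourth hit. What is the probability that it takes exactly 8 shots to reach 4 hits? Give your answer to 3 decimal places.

Y = trial on which the fourth success occurs; negative binomial, r=4, p=0.59.
P(Y=8) = C(7,3) · p^4 · (1−p)^4
= 35 · 0.12117 · 0.028258 = 0.11984

0.120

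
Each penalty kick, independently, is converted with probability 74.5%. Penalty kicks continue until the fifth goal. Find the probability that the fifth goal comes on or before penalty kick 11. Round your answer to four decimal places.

0.9915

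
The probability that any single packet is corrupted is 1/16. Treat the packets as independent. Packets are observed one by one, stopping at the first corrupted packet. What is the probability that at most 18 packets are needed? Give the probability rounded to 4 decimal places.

0.6870

Y = number of packets to the first success; geometric, p = 0.0625.
P(Y ≤ 18) = 1 − (1−p)^18 = 1 − 0.312956 = 0.687044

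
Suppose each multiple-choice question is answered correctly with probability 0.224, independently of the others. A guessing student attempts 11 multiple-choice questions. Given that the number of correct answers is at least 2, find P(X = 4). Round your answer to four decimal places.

0.1894

X ~ Binomial(11, 0.224). Want P(X=4 | X≥2) = P(X=4) / P(X≥2).
P(X=4) = C(11,4)·0.224^4·0.776^7 = 0.140779
P(X≥2) = 1 − 0.061444 − 0.195100 = 0.743456
Ratio = 0.140779 / 0.743456 = 0.189358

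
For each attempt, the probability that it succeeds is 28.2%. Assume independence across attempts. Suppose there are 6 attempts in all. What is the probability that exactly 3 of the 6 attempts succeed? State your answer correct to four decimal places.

X ~ Binomial(n=6, p=0.282).
P(X=3) = C(6,3) · p^3 · (1−p)^3
= 20 · 0.022426 · 0.37015 = 0.166016

0.1660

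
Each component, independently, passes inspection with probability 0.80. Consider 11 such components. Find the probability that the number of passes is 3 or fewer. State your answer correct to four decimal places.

0.0002

X ~ Binomial(11, 0.80); P(X ≤ 3) = Σ C(11,k) p^k (1−p)^(11−k) over k:
  k=0: C(11,0)·0.80^0·0.20^11 = 0.000000
  k=1: C(11,1)·0.80^1·0.20^10 = 0.000001
  k=2: C(11,2)·0.80^2·0.20^9 = 0.000018
  k=3: C(11,3)·0.80^3·0.20^8 = 0.000216
Total = 0.000235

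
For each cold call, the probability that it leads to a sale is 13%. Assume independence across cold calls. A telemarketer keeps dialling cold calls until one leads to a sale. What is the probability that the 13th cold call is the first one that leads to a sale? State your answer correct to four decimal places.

0.0244

Geometric (trials to first success), p = 0.13.
P(Y = 13) = (1−p)^12 · p = 0.18803 · 0.13 = 0.024444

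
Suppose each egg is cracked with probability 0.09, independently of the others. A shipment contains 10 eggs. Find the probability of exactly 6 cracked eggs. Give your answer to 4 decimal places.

X ~ Binomial(n=10, p=0.09).
P(X=6) = C(10,6) · p^6 · (1−p)^4
= 210 · 5.3144e-07 · 0.68575 = 0.000077

0.0001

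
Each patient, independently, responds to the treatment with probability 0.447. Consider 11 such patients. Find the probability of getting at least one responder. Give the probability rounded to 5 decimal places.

0.99852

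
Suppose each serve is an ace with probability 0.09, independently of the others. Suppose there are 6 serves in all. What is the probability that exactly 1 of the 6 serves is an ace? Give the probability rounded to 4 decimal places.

0.3370

X ~ Binomial(n=6, p=0.09).
P(X=1) = C(6,1) · p^1 · (1−p)^5
= 6 · 0.09 · 0.62403 = 0.336977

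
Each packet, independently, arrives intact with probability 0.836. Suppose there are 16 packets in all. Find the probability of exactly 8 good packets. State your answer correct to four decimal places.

0.0016

X ~ Binomial(n=16, p=0.836).
P(X=8) = C(16,8) · p^8 · (1−p)^8
= 12870 · 0.23859 · 5.233e-07 = 0.001607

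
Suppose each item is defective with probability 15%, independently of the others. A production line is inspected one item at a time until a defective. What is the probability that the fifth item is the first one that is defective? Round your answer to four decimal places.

Geometric (trials to first success), p = 0.15.
P(Y = 5) = (1−p)^4 · p = 0.52201 · 0.15 = 0.078301

0.0783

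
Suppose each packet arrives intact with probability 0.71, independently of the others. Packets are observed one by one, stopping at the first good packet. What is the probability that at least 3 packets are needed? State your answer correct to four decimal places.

Y = number of packets to the first success; geometric, p = 0.71.
P(Y > 2) = P(first 2 all fail) = (1−p)^2 = 0.084100

0.0841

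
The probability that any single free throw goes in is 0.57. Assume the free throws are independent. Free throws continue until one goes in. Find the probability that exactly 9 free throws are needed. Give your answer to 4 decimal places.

Geometric (trials to first success), p = 0.57.
P(Y = 9) = (1−p)^8 · p = 0.0011688 · 0.57 = 0.000666

0.0007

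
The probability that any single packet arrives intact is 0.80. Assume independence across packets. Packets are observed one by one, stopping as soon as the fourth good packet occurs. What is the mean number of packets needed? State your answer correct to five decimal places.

5.00000

Y = total packets until the fourth success; negative binomial with r=4, p=0.80.
E[Y] = r / p = 4 / 0.80 = 5.0000000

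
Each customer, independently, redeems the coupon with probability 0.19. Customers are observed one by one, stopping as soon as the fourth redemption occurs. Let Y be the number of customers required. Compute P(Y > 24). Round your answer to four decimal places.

0.3050

Needing more than 24 customers ⇔ fewer than 4 successes in the first 24. With X ~ Binomial(24, 0.19), P(Y > 24) = P(X ≤ 3).
  k=0: C(24,0)·0.19^0·0.81^24 = 0.006363
  k=1: C(24,1)·0.19^1·0.81^23 = 0.035820
  k=2: C(24,2)·0.19^2·0.81^22 = 0.096624
  k=3: C(24,3)·0.19^3·0.81^21 = 0.166210
P(X ≤ 3) = 0.305016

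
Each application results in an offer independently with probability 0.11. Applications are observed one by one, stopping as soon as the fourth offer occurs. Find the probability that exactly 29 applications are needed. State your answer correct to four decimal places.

0.0260

Y = trial on which the fourth success occurs; negative binomial, r=4, p=0.11.
P(Y=29) = C(28,3) · p^4 · (1−p)^25
= 3276 · 0.00014641 · 0.054294 = 0.026041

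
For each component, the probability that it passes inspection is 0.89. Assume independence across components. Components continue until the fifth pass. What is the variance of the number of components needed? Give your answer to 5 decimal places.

0.69436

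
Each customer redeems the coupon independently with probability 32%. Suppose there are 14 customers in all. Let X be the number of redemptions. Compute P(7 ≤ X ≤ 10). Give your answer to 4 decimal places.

0.1246

X ~ Binomial(14, 0.32); P(7 ≤ X ≤ 10) = Σ C(14,k) p^k (1−p)^(14−k) over k:
  k=7: C(14,7)·0.32^7·0.68^7 = 0.079279
  k=8: C(14,8)·0.32^8·0.68^6 = 0.032644
  k=9: C(14,9)·0.32^9·0.68^5 = 0.010241
  k=10: C(14,10)·0.32^10·0.68^4 = 0.002410
Total = 0.124575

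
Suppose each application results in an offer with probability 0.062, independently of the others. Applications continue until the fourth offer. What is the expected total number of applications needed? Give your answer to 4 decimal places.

64.5161

Y = total applications until the fourth success; negative binomial with r=4, p=0.062.
E[Y] = r / p = 4 / 0.062 = 64.516129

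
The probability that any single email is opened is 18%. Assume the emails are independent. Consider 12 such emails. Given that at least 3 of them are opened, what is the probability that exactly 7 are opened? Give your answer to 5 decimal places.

0.00486

X ~ Binomial(12, 0.18). Want P(X=7 | X≥3) = P(X=7) / P(X≥3).
P(X=7) = C(12,7)·0.18^7·0.82^5 = 0.0017976
P(X≥3) = 1 − 0.0924201 − 0.2434480 − 0.2939189 = 0.3702131
Ratio = 0.0017976 / 0.3702131 = 0.0048557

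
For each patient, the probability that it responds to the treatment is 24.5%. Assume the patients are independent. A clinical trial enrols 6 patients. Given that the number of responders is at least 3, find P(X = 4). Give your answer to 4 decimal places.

X ~ Binomial(6, 0.245). Want P(X=4 | X≥3) = P(X=4) / P(X≥3).
P(X=4) = C(6,4)·0.245^4·0.755^2 = 0.030807
P(X≥3) = 1 − 0.185217 − 0.360622 − 0.292557 = 0.161603
Ratio = 0.030807 / 0.161603 = 0.190634

0.1906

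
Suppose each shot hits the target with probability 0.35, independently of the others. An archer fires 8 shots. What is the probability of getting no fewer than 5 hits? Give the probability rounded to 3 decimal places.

X ~ Binomial(8, 0.35); P(X ≥ 5) = Σ C(8,k) p^k (1−p)^(8−k) over k:
  k=5: C(8,5)·0.35^5·0.65^3 = 0.08077
  k=6: C(8,6)·0.35^6·0.65^2 = 0.02175
  k=7: C(8,7)·0.35^7·0.65^1 = 0.00335
  k=8: C(8,8)·0.35^8·0.65^0 = 0.00023
Total = 0.10609

0.106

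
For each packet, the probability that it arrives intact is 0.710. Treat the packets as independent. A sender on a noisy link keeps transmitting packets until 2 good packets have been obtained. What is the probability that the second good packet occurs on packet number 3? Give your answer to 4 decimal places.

Y = trial on which the second success occurs; negative binomial, r=2, p=0.71.
P(Y=3) = C(2,1) · p^2 · (1−p)^1
= 2 · 0.5041 · 0.29 = 0.292378

0.2924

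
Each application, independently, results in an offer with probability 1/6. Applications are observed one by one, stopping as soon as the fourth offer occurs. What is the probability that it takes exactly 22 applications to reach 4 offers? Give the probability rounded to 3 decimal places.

Y = trial on which the fourth success occurs; negative binomial, r=4, p=0.166667.
P(Y=22) = C(21,3) · p^4 · (1−p)^18
= 1330 · 0.0007716 · 0.037561 = 0.03855

0.039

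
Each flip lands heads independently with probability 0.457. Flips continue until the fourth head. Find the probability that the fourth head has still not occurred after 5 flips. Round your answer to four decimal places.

0.8616

Needing more than 5 flips ⇔ fewer than 4 successes in the first 5. With X ~ Binomial(5, 0.457), P(Y > 5) = P(X ≤ 3).
  k=0: C(5,0)·0.457^0·0.543^5 = 0.047206
  k=1: C(5,1)·0.457^1·0.543^4 = 0.198649
  k=2: C(5,2)·0.457^2·0.543^3 = 0.334374
  k=3: C(5,3)·0.457^3·0.543^2 = 0.281416
P(X ≤ 3) = 0.861644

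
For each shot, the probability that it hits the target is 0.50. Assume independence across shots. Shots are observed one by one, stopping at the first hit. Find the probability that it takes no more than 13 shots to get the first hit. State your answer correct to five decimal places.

0.99988

Y = number of shots to the first success; geometric, p = 0.50.
P(Y ≤ 13) = 1 − (1−p)^13 = 1 − 0.0001221 = 0.9998779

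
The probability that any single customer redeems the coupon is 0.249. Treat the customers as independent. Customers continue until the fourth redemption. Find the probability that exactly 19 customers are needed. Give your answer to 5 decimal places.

Y = trial on which the fourth success occurs; negative binomial, r=4, p=0.249.
P(Y=19) = C(18,3) · p^4 · (1−p)^15
= 816 · 0.0038441 · 0.013633 = 0.0427648

0.04276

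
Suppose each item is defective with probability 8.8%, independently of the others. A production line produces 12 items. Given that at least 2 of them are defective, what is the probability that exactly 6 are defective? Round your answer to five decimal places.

0.00086

X ~ Binomial(12, 0.088). Want P(X=6 | X≥2) = P(X=6) / P(X≥2).
P(X=6) = C(12,6)·0.088^6·0.912^6 = 0.0002469
P(X≥2) = 1 − 0.3310839 − 0.3833603 = 0.2855558
Ratio = 0.0002469 / 0.2855558 = 0.0008647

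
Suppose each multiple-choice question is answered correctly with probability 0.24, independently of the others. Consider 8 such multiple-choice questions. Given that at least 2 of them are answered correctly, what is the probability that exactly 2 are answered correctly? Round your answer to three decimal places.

X ~ Binomial(8, 0.24). Want P(X=2 | X≥2) = P(X=2) / P(X≥2).
P(X=2) = C(8,2)·0.24^2·0.76^6 = 0.31079
P(X≥2) = 1 − 0.11130 − 0.28119 = 0.60751
Ratio = 0.31079 / 0.60751 = 0.51158

0.512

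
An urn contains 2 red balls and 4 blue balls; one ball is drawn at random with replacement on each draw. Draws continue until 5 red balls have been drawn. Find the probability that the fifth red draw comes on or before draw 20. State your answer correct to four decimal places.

Finishing within 20 draws ⇔ at least 5 successes in the first 20. With X ~ Binomial(20, 0.333333), P(Y ≤ 20) = 1 − P(X ≤ 4).
  k=0: C(20,0)·0.333333^0·0.666667^20 = 0.000301
  k=1: C(20,1)·0.333333^1·0.666667^19 = 0.003007
  k=2: C(20,2)·0.333333^2·0.666667^18 = 0.014285
  k=3: C(20,3)·0.333333^3·0.666667^17 = 0.042854
  k=4: C(20,4)·0.333333^4·0.666667^16 = 0.091064
1 − 0.151511 = 0.848489

0.8485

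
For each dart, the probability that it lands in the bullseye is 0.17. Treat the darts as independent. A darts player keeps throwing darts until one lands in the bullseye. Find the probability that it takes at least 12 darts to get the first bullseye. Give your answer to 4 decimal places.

0.1288

Y = number of darts to the first success; geometric, p = 0.17.
P(Y > 11) = P(first 11 all fail) = (1−p)^11 = 0.128783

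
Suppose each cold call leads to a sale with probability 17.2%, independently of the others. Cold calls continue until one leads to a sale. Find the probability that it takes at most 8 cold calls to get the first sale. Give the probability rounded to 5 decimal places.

0.77908

Y = number of cold calls to the first success; geometric, p = 0.172.
P(Y ≤ 8) = 1 − (1−p)^8 = 1 − 0.2209239 = 0.7790761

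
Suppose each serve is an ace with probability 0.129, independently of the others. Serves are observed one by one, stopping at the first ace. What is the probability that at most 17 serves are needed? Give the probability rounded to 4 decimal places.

0.9044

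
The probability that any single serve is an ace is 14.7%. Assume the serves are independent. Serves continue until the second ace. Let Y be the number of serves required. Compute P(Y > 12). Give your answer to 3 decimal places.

0.455

Needing more than 12 serves ⇔ fewer than 2 successes in the first 12. With X ~ Binomial(12, 0.147), P(Y > 12) = P(X ≤ 1).
  k=0: C(12,0)·0.147^0·0.853^12 = 0.14838
  k=1: C(12,1)·0.147^1·0.853^11 = 0.30686
P(X ≤ 1) = 0.45524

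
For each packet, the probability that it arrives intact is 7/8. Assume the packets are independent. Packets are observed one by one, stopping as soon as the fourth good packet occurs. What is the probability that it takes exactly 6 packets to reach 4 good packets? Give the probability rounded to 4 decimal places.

Y = trial on which the fourth success occurs; negative binomial, r=4, p=0.875.
P(Y=6) = C(5,3) · p^4 · (1−p)^2
= 10 · 0.58618 · 0.015625 = 0.091591

0.0916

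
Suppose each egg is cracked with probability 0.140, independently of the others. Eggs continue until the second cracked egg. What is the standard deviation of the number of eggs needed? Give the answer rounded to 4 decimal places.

9.3678

Y = total eggs until the second success; negative binomial with r=2, p=0.14.
SD(Y) = √[r(1−p)/p²] = √(87.755102) = 9.367769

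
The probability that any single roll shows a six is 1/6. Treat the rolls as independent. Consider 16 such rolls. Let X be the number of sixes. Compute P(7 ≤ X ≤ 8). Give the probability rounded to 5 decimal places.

0.00970

X ~ Binomial(16, 0.166667); P(7 ≤ X ≤ 8) = Σ C(16,k) p^k (1−p)^(16−k) over k:
  k=7: C(16,7)·0.166667^7·0.833333^9 = 0.0079202
  k=8: C(16,8)·0.166667^8·0.833333^8 = 0.0017820
Total = 0.0097022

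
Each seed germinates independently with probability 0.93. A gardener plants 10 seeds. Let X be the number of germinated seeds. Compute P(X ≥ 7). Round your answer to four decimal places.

X ~ Binomial(10, 0.93); P(X ≥ 7) = Σ C(10,k) p^k (1−p)^(10−k) over k:
  k=7: C(10,7)·0.93^7·0.07^3 = 0.024766
  k=8: C(10,8)·0.93^8·0.07^2 = 0.123388
  k=9: C(10,9)·0.93^9·0.07^1 = 0.364288
  k=10: C(10,10)·0.93^10·0.07^0 = 0.483982
Total = 0.996424

0.9964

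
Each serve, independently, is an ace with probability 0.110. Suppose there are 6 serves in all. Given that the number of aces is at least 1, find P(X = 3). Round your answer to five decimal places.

0.03731

X ~ Binomial(6, 0.11). Want P(X=3 | X≥1) = P(X=3) / P(X≥1).
P(X=3) = C(6,3)·0.11^3·0.89^3 = 0.0187663
P(X≥1) = 1 − 0.4969813 = 0.5030187
Ratio = 0.0187663 / 0.5030187 = 0.0373073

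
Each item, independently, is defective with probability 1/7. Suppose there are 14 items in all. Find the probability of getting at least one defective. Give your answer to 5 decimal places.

0.88446

P(at least one) = 1 − P(none) = 1 − (1 − 0.142857)^14
= 1 − 0.1155433 = 0.8844567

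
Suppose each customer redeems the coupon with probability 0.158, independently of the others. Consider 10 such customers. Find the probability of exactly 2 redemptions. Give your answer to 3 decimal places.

X ~ Binomial(n=10, p=0.158).
P(X=2) = C(10,2) · p^2 · (1−p)^8
= 45 · 0.024964 · 0.25264 = 0.28381

0.284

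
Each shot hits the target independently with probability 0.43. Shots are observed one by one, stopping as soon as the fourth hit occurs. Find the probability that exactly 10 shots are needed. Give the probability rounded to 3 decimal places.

Y = trial on which the fourth success occurs; negative binomial, r=4, p=0.43.
P(Y=10) = C(9,3) · p^4 · (1−p)^6
= 84 · 0.034188 · 0.034296 = 0.09849

0.098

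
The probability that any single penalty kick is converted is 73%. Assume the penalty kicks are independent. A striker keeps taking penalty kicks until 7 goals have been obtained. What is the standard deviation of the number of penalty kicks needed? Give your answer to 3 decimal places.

Y = total penalty kicks until the seventh success; negative binomial with r=7, p=0.73.
SD(Y) = √[r(1−p)/p²] = √(3.54663) = 1.88325

1.883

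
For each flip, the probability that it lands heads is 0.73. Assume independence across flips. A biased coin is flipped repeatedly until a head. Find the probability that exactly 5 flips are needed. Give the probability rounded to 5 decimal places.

0.00388

Geometric (trials to first success), p = 0.73.
P(Y = 5) = (1−p)^4 · p = 0.0053144 · 0.73 = 0.0038795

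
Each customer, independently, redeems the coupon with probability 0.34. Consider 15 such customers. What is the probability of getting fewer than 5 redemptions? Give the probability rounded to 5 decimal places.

X ~ Binomial(15, 0.34); P(X ≤ 4) = Σ C(15,k) p^k (1−p)^(15−k) over k:
  k=0: C(15,0)·0.34^0·0.66^15 = 0.0019641
  k=1: C(15,1)·0.34^1·0.66^14 = 0.0151770
  k=2: C(15,2)·0.34^2·0.66^13 = 0.0547291
  k=3: C(15,3)·0.34^3·0.66^12 = 0.1221730
  k=4: C(15,4)·0.34^4·0.66^11 = 0.1888129
Total = 0.3828561

0.38286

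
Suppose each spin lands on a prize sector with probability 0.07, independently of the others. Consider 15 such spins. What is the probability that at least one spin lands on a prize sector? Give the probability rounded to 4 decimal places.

0.6633

P(at least one) = 1 − P(none) = 1 − (1 − 0.07)^15
= 1 − 0.336701 = 0.663299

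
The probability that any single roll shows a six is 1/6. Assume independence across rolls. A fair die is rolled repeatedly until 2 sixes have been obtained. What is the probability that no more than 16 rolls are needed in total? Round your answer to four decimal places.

0.7728

Finishing within 16 rolls ⇔ at least 2 successes in the first 16. With X ~ Binomial(16, 0.166667), P(Y ≤ 16) = 1 − P(X ≤ 1).
  k=0: C(16,0)·0.166667^0·0.833333^16 = 0.054088
  k=1: C(16,1)·0.166667^1·0.833333^15 = 0.173081
1 − 0.227169 = 0.772831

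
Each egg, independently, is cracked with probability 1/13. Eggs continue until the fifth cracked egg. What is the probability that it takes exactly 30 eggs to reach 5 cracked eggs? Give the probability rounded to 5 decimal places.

Y = trial on which the fifth success occurs; negative binomial, r=5, p=0.076923.
P(Y=30) = C(29,4) · p^5 · (1−p)^25
= 23751 · 2.6933e-06 · 0.13519 = 0.0086479

0.00865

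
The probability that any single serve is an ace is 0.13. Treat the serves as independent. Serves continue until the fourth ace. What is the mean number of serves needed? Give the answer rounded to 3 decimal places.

30.769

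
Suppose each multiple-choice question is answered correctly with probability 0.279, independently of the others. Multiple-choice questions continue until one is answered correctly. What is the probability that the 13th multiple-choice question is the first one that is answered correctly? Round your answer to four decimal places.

0.0055

Geometric (trials to first success), p = 0.279.
P(Y = 13) = (1−p)^12 · p = 0.019734 · 0.279 = 0.005506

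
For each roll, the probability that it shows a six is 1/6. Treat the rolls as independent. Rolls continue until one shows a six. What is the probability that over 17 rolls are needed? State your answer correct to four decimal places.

Y = number of rolls to the first success; geometric, p = 0.166667.
P(Y > 17) = P(first 17 all fail) = (1−p)^17 = 0.045073

0.0451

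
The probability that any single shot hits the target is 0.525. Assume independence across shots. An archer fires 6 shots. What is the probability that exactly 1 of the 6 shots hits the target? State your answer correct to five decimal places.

0.07617

X ~ Binomial(n=6, p=0.525).
P(X=1) = C(6,1) · p^1 · (1−p)^5
= 6 · 0.525 · 0.024181 = 0.0761691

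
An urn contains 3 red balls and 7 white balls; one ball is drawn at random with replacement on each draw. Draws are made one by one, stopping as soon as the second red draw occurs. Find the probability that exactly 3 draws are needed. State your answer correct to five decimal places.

0.12600

Y = trial on which the second success occurs; negative binomial, r=2, p=0.30.
P(Y=3) = C(2,1) · p^2 · (1−p)^1
= 2 · 0.09 · 0.7 = 0.1260000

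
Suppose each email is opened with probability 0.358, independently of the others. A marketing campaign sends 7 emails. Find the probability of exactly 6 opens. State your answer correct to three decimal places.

0.009

X ~ Binomial(n=7, p=0.358).
P(X=6) = C(7,6) · p^6 · (1−p)^1
= 7 · 0.0021052 · 0.642 = 0.00946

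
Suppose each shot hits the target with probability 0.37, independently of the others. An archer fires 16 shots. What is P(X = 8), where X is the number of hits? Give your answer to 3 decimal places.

0.112

X ~ Binomial(n=16, p=0.37).
P(X=8) = C(16,8) · p^8 · (1−p)^8
= 12870 · 0.00035125 · 0.024816 = 0.11218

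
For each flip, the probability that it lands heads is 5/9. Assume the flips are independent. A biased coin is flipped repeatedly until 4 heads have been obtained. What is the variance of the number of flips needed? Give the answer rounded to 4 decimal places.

Y = total flips until the fourth success; negative binomial with r=4, p=0.555556.
Var(Y) = r(1−p)/p² = 4·0.444444 / 0.555556² = 5.760000

5.7600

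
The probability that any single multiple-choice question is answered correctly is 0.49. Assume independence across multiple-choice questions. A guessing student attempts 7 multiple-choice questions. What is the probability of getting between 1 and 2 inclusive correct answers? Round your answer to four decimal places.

0.2343

X ~ Binomial(7, 0.49); P(1 ≤ X ≤ 2) = Σ C(7,k) p^k (1−p)^(7−k) over k:
  k=1: C(7,1)·0.49^1·0.51^6 = 0.060355
  k=2: C(7,2)·0.49^2·0.51^5 = 0.173965
Total = 0.234320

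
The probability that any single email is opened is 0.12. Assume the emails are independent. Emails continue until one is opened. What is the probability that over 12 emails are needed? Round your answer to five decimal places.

0.21567

Y = number of emails to the first success; geometric, p = 0.12.
P(Y > 12) = P(first 12 all fail) = (1−p)^12 = 0.2156712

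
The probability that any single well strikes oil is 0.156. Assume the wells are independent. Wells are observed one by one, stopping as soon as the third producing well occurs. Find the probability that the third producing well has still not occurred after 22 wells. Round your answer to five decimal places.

0.31051

Needing more than 22 wells ⇔ fewer than 3 successes in the first 22. With X ~ Binomial(22, 0.156), P(Y > 22) = P(X ≤ 2).
  k=0: C(22,0)·0.156^0·0.844^22 = 0.0239626
  k=1: C(22,1)·0.156^1·0.844^21 = 0.0974403
  k=2: C(22,2)·0.156^2·0.844^20 = 0.1891081
P(X ≤ 2) = 0.3105110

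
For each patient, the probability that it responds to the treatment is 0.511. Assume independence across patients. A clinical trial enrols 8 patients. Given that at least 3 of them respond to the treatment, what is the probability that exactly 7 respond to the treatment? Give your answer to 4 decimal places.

X ~ Binomial(8, 0.511). Want P(X=7 | X≥3) = P(X=7) / P(X≥3).
P(X=7) = C(8,7)·0.511^7·0.489^1 = 0.035591
P(X≥3) = 1 − 0.003269 − 0.027332 − 0.099966 = 0.869432
Ratio = 0.035591 / 0.869432 = 0.040936

0.0409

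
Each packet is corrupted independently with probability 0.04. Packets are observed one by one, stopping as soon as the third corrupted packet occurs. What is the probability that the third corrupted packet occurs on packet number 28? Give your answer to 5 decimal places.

0.00810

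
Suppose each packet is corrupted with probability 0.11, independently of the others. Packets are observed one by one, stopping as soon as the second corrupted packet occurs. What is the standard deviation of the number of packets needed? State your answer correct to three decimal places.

12.129

Y = total packets until the second success; negative binomial with r=2, p=0.11.
SD(Y) = √[r(1−p)/p²] = √(147.10744) = 12.12879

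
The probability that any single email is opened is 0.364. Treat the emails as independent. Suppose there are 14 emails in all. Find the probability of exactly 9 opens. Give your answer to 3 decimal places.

0.023

X ~ Binomial(n=14, p=0.364).
P(X=9) = C(14,9) · p^9 · (1−p)^5
= 2002 · 0.00011218 · 0.10406 = 0.02337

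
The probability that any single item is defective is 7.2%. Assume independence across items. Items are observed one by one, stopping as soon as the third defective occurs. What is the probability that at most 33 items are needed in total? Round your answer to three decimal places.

0.428

Finishing within 33 items ⇔ at least 3 successes in the first 33. With X ~ Binomial(33, 0.072), P(Y ≤ 33) = 1 − P(X ≤ 2).
  k=0: C(33,0)·0.072^0·0.928^33 = 0.08493
  k=1: C(33,1)·0.072^1·0.928^32 = 0.21746
  k=2: C(33,2)·0.072^2·0.928^31 = 0.26995
1 − 0.57235 = 0.42765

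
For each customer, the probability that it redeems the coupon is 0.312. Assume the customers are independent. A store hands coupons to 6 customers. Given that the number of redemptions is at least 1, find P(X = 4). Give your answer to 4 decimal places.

X ~ Binomial(6, 0.312). Want P(X=4 | X≥1) = P(X=4) / P(X≥1).
P(X=4) = C(6,4)·0.312^4·0.688^2 = 0.067280
P(X≥1) = 1 − 0.106055 = 0.893945
Ratio = 0.067280 / 0.893945 = 0.075262

0.0753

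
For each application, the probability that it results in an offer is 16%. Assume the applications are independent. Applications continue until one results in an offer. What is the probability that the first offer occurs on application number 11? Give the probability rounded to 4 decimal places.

Geometric (trials to first success), p = 0.16.
P(Y = 11) = (1−p)^10 · p = 0.1749 · 0.16 = 0.027984

0.0280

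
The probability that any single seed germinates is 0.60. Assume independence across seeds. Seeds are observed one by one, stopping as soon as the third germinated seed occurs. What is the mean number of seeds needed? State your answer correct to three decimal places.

5.000

Y = total seeds until the third success; negative binomial with r=3, p=0.60.
E[Y] = r / p = 3 / 0.60 = 5.00000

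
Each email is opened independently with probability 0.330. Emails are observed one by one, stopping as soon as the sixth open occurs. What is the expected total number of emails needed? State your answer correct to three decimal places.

Y = total emails until the sixth success; negative binomial with r=6, p=0.33.
E[Y] = r / p = 6 / 0.33 = 18.18182

18.182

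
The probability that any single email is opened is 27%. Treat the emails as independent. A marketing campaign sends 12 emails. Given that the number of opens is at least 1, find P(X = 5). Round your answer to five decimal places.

0.12849

X ~ Binomial(12, 0.27). Want P(X=5 | X≥1) = P(X=5) / P(X≥1).
P(X=5) = C(12,5)·0.27^5·0.73^7 = 0.1255463
P(X≥1) = 1 − 0.0229020 = 0.9770980
Ratio = 0.1255463 / 0.9770980 = 0.1284890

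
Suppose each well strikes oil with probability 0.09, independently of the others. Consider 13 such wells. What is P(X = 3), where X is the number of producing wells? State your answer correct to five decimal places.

0.08119

X ~ Binomial(n=13, p=0.09).
P(X=3) = C(13,3) · p^3 · (1−p)^10
= 286 · 0.000729 · 0.38942 = 0.0811909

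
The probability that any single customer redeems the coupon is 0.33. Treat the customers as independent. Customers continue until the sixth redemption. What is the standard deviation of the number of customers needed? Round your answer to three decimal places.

Y = total customers until the sixth success; negative binomial with r=6, p=0.33.
SD(Y) = √[r(1−p)/p²] = √(36.91460) = 6.07574

6.076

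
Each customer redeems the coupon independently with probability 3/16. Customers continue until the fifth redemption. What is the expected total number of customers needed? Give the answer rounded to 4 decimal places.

26.6667

Y = total customers until the fifth success; negative binomial with r=5, p=0.1875.
E[Y] = r / p = 5 / 0.1875 = 26.666667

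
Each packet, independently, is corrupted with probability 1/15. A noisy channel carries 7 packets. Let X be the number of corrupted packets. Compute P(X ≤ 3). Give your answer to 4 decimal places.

X ~ Binomial(7, 0.066667); P(X ≤ 3) = Σ C(7,k) p^k (1−p)^(7−k) over k:
  k=0: C(7,0)·0.066667^0·0.933333^7 = 0.616961
  k=1: C(7,1)·0.066667^1·0.933333^6 = 0.308480
  k=2: C(7,2)·0.066667^2·0.933333^5 = 0.066103
  k=3: C(7,3)·0.066667^3·0.933333^4 = 0.007869
Total = 0.999413

0.9994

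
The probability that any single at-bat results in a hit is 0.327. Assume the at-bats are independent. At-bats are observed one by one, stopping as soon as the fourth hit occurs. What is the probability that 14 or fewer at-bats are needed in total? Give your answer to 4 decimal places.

0.7222

Finishing within 14 at-bats ⇔ at least 4 successes in the first 14. With X ~ Binomial(14, 0.327), P(Y ≤ 14) = 1 − P(X ≤ 3).
  k=0: C(14,0)·0.327^0·0.673^14 = 0.003910
  k=1: C(14,1)·0.327^1·0.673^13 = 0.026599
  k=2: C(14,2)·0.327^2·0.673^12 = 0.084007
  k=3: C(14,3)·0.327^3·0.673^11 = 0.163271
1 − 0.277789 = 0.722211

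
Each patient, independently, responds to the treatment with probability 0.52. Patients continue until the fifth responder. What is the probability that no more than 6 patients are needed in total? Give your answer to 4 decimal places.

Finishing within 6 patients ⇔ at least 5 successes in the first 6. With X ~ Binomial(6, 0.52), P(Y ≤ 6) = 1 − P(X ≤ 4).
  k=0: C(6,0)·0.52^0·0.48^6 = 0.012231
  k=1: C(6,1)·0.52^1·0.48^5 = 0.079499
  k=2: C(6,2)·0.52^2·0.48^4 = 0.215309
  k=3: C(6,3)·0.52^3·0.48^3 = 0.311002
  k=4: C(6,4)·0.52^4·0.48^2 = 0.252689
1 − 0.870731 = 0.129269

0.1293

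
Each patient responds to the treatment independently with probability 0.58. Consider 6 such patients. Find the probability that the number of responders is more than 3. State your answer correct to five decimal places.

X ~ Binomial(6, 0.58); P(X ≥ 4) = Σ C(6,k) p^k (1−p)^(6−k) over k:
  k=4: C(6,4)·0.58^4·0.42^2 = 0.2994345
  k=5: C(6,5)·0.58^5·0.42^1 = 0.1654019
  k=6: C(6,6)·0.58^6·0.42^0 = 0.0380687
Total = 0.5029051

0.50291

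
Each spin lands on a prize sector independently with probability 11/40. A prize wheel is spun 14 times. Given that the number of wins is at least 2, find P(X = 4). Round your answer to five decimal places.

0.24697

X ~ Binomial(14, 0.275). Want P(X=4 | X≥2) = P(X=4) / P(X≥2).
P(X=4) = C(14,4)·0.275^4·0.725^10 = 0.2296915
P(X≥2) = 1 − 0.0110849 − 0.0588647 = 0.9300504
Ratio = 0.2296915 / 0.9300504 = 0.2469667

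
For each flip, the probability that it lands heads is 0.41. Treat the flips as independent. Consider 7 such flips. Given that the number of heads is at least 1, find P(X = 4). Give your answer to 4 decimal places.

0.2083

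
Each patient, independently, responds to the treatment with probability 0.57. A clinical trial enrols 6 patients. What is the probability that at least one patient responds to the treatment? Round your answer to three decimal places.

0.994

P(at least one) = 1 − P(none) = 1 − (1 − 0.57)^6
= 1 − 0.00632 = 0.99368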